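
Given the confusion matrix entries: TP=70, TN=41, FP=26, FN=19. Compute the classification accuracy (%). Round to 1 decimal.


Accuracy = (TP + TN) / (TP + TN + FP + FN) * 100
= (70 + 41) / (70 + 41 + 26 + 19)
= 111 / 156
= 0.7115
= 71.2%

71.2


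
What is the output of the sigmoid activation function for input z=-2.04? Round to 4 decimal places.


sigmoid(z) = 1 / (1 + exp(-z))
exp(-(-2.04)) = exp(2.04) = 7.6906
1 + 7.6906 = 8.6906
1 / 8.6906 = 0.1151

0.1151


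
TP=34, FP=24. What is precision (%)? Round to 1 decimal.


Precision = TP / (TP + FP) * 100
= 34 / (34 + 24)
= 34 / 58
= 0.5862
= 58.6%

58.6


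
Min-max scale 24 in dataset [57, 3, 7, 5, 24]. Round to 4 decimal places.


Min = 3, Max = 57
Range = 57 - 3 = 54
Scaled = (x - min) / (max - min)
= (24 - 3) / 54
= 21 / 54
= 0.3889

0.3889


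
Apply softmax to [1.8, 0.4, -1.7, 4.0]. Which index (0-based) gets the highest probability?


Softmax is a monotonic transformation, so it preserves the argmax.
We need to find the index of the maximum logit.
Index 0: 1.8
Index 1: 0.4
Index 2: -1.7
Index 3: 4.0
Maximum logit = 4.0 at index 3

3


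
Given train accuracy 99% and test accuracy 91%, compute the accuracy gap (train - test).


Gap = train_accuracy - test_accuracy
= 99 - 91
= 8%
This moderate gap may indicate mild overfitting.

8


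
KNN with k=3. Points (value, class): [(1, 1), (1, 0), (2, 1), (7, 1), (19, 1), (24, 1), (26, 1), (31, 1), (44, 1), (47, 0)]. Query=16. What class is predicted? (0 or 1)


Distances from query 16:
Point 19 (class 1): distance = 3
Point 24 (class 1): distance = 8
Point 7 (class 1): distance = 9
K=3 nearest neighbors: classes = [1, 1, 1]
Votes for class 1: 3 / 3
Majority vote => class 1

1


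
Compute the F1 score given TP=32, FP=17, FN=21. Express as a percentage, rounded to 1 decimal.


Precision = TP / (TP + FP) = 32 / 49 = 0.6531
Recall = TP / (TP + FN) = 32 / 53 = 0.6038
F1 = 2 * P * R / (P + R)
= 2 * 0.6531 * 0.6038 / (0.6531 + 0.6038)
= 0.7886 / 1.2568
= 0.6275
As percentage: 62.7%

62.7


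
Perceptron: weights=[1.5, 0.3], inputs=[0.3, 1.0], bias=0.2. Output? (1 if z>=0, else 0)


z = w . x + b
= 1.5*0.3 + 0.3*1.0 + 0.2
= 0.45 + 0.3 + 0.2
= 0.75 + 0.2
= 0.95
Since z = 0.95 >= 0, output = 1

1


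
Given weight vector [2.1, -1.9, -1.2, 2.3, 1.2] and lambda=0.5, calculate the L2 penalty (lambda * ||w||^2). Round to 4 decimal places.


Squaring each weight:
2.1^2 = 4.41
(-1.9)^2 = 3.61
(-1.2)^2 = 1.44
2.3^2 = 5.29
1.2^2 = 1.44
Sum of squares = 16.19
Penalty = 0.5 * 16.19 = 8.0950

8.0950


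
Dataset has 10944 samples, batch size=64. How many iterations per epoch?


Iterations per epoch = dataset_size / batch_size
= 10944 / 64
= 171

171


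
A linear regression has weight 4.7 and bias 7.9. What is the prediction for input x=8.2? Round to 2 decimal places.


y = 4.7 * 8.2 + (7.9)
= 38.54 + (7.9)
= 46.44

46.44


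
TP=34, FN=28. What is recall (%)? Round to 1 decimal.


Recall = TP / (TP + FN) * 100
= 34 / (34 + 28)
= 34 / 62
= 0.5484
= 54.8%

54.8


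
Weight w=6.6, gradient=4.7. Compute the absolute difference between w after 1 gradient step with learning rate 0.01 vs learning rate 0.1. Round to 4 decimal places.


With lr=0.01: w_new = 6.6 - 0.01 * 4.7 = 6.553
With lr=0.1: w_new = 6.6 - 0.1 * 4.7 = 6.13
Absolute difference = |6.553 - 6.13|
= 0.4230

0.4230


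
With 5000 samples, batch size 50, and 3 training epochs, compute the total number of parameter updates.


Iterations per epoch = 5000 / 50 = 100
Total updates = iterations_per_epoch * epochs
= 100 * 3
= 300

300


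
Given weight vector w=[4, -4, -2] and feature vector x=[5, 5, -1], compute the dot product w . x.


Element-wise products:
4 * 5 = 20
-4 * 5 = -20
-2 * -1 = 2
Sum = 20 + -20 + 2
= 2

2


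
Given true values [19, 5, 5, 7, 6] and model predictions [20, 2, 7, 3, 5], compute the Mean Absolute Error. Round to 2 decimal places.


Absolute errors: [1, 3, 2, 4, 1]
Sum of absolute errors = 11
MAE = 11 / 5 = 2.20

2.20


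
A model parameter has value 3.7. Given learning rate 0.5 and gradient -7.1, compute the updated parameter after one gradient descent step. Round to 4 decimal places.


w_new = w_old - lr * gradient
= 3.7 - 0.5 * -7.1
= 3.7 - (-3.55)
= 7.2500

7.2500


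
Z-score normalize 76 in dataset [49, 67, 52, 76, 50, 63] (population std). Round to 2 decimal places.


Mean = (49 + 67 + 52 + 76 + 50 + 63) / 6 = 59.5
Variance = sum((x_i - mean)^2) / n = 99.5833
Std = sqrt(99.5833) = 9.9791
Z = (x - mean) / std
= (76 - 59.5) / 9.9791
= 16.5 / 9.9791
= 1.65

1.65


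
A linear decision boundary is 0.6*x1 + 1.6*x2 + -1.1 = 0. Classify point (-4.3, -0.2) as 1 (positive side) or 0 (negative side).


Compute 0.6 * -4.3 + 1.6 * -0.2 + -1.1
= -2.58 + -0.32 + -1.1
= -4.0
Since -4.0 < 0, the point is on the negative side.

0


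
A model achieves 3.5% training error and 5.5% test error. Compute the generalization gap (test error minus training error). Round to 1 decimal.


Generalization gap = test_error - train_error
= 5.5 - 3.5
= 2.0%
A moderate gap.

2.0


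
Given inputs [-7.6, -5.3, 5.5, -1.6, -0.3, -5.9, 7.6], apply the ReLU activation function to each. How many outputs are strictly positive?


ReLU(x) = max(0, x) for each element:
ReLU(-7.6) = 0
ReLU(-5.3) = 0
ReLU(5.5) = 5.5
ReLU(-1.6) = 0
ReLU(-0.3) = 0
ReLU(-5.9) = 0
ReLU(7.6) = 7.6
Active neurons (>0): 2

2


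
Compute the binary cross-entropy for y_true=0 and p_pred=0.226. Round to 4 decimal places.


For y=0: Loss = -log(1-p)
= -log(1 - 0.226)
= -log(0.774)
= -(-0.2562)
= 0.2562

0.2562


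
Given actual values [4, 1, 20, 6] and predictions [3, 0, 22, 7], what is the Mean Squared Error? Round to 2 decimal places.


Differences: [1, 1, -2, -1]
Squared errors: [1, 1, 4, 1]
Sum of squared errors = 7
MSE = 7 / 4 = 1.75

1.75


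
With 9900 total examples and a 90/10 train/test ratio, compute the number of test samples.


Train samples = 9900 * 90% = 8910
Test samples = 9900 - 8910
= 990

990


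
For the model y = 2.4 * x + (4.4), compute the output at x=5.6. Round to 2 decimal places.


y = 2.4 * 5.6 + (4.4)
= 13.44 + (4.4)
= 17.84

17.84


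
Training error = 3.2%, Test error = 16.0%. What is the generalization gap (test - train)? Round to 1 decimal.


Generalization gap = test_error - train_error
= 16.0 - 3.2
= 12.8%
A large gap suggests overfitting.

12.8


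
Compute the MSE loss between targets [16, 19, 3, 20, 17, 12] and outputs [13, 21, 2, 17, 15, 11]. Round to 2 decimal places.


Differences: [3, -2, 1, 3, 2, 1]
Squared errors: [9, 4, 1, 9, 4, 1]
Sum of squared errors = 28
MSE = 28 / 6 = 4.67

4.67


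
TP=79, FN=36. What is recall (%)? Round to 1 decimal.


Recall = TP / (TP + FN) * 100
= 79 / (79 + 36)
= 79 / 115
= 0.687
= 68.7%

68.7


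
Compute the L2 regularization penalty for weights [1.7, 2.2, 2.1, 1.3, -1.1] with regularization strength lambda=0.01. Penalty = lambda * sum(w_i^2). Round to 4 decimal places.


Squaring each weight:
1.7^2 = 2.89
2.2^2 = 4.84
2.1^2 = 4.41
1.3^2 = 1.69
(-1.1)^2 = 1.21
Sum of squares = 15.04
Penalty = 0.01 * 15.04 = 0.1504

0.1504


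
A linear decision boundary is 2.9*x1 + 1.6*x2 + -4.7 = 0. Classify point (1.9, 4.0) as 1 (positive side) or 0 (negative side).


Compute 2.9 * 1.9 + 1.6 * 4.0 + -4.7
= 5.51 + 6.4 + -4.7
= 7.21
Since 7.21 >= 0, the point is on the positive side.

1


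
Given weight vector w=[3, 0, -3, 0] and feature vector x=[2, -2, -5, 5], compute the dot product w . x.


Element-wise products:
3 * 2 = 6
0 * -2 = 0
-3 * -5 = 15
0 * 5 = 0
Sum = 6 + 0 + 15 + 0
= 21

21


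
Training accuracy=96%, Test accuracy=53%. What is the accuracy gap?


Gap = train_accuracy - test_accuracy
= 96 - 53
= 43%
This large gap strongly indicates overfitting.

43


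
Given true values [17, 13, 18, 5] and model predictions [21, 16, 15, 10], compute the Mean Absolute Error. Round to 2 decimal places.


Absolute errors: [4, 3, 3, 5]
Sum of absolute errors = 15
MAE = 15 / 4 = 3.75

3.75


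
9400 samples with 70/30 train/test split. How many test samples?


Train samples = 9400 * 70% = 6580
Test samples = 9400 - 6580
= 2820

2820


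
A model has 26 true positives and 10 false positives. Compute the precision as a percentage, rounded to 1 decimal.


Precision = TP / (TP + FP) * 100
= 26 / (26 + 10)
= 26 / 36
= 0.7222
= 72.2%

72.2


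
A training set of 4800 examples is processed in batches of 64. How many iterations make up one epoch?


Iterations per epoch = dataset_size / batch_size
= 4800 / 64
= 75

75


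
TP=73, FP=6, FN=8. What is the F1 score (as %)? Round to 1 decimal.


Precision = TP / (TP + FP) = 73 / 79 = 0.9241
Recall = TP / (TP + FN) = 73 / 81 = 0.9012
F1 = 2 * P * R / (P + R)
= 2 * 0.9241 * 0.9012 / (0.9241 + 0.9012)
= 1.6656 / 1.8253
= 0.9125
As percentage: 91.3%

91.3


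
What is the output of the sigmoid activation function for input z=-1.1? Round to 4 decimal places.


sigmoid(z) = 1 / (1 + exp(-z))
exp(-(-1.1)) = exp(1.1) = 3.0042
1 + 3.0042 = 4.0042
1 / 4.0042 = 0.2497

0.2497


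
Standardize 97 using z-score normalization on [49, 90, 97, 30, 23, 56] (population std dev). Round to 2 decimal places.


Mean = (49 + 90 + 97 + 30 + 23 + 56) / 6 = 57.5
Variance = sum((x_i - mean)^2) / n = 772.9167
Std = sqrt(772.9167) = 27.8014
Z = (x - mean) / std
= (97 - 57.5) / 27.8014
= 39.5 / 27.8014
= 1.42

1.42


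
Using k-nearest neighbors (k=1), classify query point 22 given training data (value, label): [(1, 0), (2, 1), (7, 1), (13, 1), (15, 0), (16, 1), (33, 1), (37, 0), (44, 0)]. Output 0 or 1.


Distances from query 22:
Point 16 (class 1): distance = 6
K=1 nearest neighbors: classes = [1]
Votes for class 1: 1 / 1
Majority vote => class 1

1


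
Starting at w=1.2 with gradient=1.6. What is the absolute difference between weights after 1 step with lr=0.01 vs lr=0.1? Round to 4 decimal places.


With lr=0.01: w_new = 1.2 - 0.01 * 1.6 = 1.184
With lr=0.1: w_new = 1.2 - 0.1 * 1.6 = 1.04
Absolute difference = |1.184 - 1.04|
= 0.1440

0.1440


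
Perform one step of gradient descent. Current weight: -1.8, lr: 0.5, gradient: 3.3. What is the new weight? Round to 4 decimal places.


w_new = w_old - lr * gradient
= -1.8 - 0.5 * 3.3
= -1.8 - (1.65)
= -3.4500

-3.4500


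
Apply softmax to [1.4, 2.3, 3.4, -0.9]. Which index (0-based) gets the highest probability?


Softmax is a monotonic transformation, so it preserves the argmax.
We need to find the index of the maximum logit.
Index 0: 1.4
Index 1: 2.3
Index 2: 3.4
Index 3: -0.9
Maximum logit = 3.4 at index 2

2


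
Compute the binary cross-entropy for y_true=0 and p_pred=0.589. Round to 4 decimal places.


For y=0: Loss = -log(1-p)
= -log(1 - 0.589)
= -log(0.411)
= -(-0.8892)
= 0.8892

0.8892


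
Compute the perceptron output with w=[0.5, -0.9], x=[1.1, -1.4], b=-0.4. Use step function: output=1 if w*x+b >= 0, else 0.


z = w . x + b
= 0.5*1.1 + -0.9*-1.4 + -0.4
= 0.55 + 1.26 + -0.4
= 1.81 + -0.4
= 1.41
Since z = 1.41 >= 0, output = 1

1


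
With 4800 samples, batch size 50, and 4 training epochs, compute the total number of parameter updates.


Iterations per epoch = 4800 / 50 = 96
Total updates = iterations_per_epoch * epochs
= 96 * 4
= 384

384


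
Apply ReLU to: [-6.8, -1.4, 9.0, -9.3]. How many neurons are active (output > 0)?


ReLU(x) = max(0, x) for each element:
ReLU(-6.8) = 0
ReLU(-1.4) = 0
ReLU(9.0) = 9.0
ReLU(-9.3) = 0
Active neurons (>0): 1

1


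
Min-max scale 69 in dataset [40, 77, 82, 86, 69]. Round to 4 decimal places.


Min = 40, Max = 86
Range = 86 - 40 = 46
Scaled = (x - min) / (max - min)
= (69 - 40) / 46
= 29 / 46
= 0.6304

0.6304


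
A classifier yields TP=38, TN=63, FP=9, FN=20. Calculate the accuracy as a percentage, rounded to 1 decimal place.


Accuracy = (TP + TN) / (TP + TN + FP + FN) * 100
= (38 + 63) / (38 + 63 + 9 + 20)
= 101 / 130
= 0.7769
= 77.7%

77.7


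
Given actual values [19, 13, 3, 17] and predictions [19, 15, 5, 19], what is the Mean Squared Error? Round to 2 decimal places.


Differences: [0, -2, -2, -2]
Squared errors: [0, 4, 4, 4]
Sum of squared errors = 12
MSE = 12 / 4 = 3.00

3.00


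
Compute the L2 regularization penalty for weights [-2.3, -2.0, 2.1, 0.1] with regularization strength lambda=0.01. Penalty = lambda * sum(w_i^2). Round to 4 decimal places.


Squaring each weight:
(-2.3)^2 = 5.29
(-2.0)^2 = 4.0
2.1^2 = 4.41
0.1^2 = 0.01
Sum of squares = 13.71
Penalty = 0.01 * 13.71 = 0.1371

0.1371


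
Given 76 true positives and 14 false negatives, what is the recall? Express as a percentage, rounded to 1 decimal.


Recall = TP / (TP + FN) * 100
= 76 / (76 + 14)
= 76 / 90
= 0.8444
= 84.4%

84.4


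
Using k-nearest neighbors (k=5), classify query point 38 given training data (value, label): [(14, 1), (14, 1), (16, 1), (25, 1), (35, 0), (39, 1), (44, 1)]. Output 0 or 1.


Distances from query 38:
Point 39 (class 1): distance = 1
Point 35 (class 0): distance = 3
Point 44 (class 1): distance = 6
Point 25 (class 1): distance = 13
Point 16 (class 1): distance = 22
K=5 nearest neighbors: classes = [1, 0, 1, 1, 1]
Votes for class 1: 4 / 5
Majority vote => class 1

1


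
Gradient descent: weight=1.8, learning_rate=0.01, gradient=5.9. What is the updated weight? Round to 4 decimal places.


w_new = w_old - lr * gradient
= 1.8 - 0.01 * 5.9
= 1.8 - (0.059)
= 1.7410

1.7410


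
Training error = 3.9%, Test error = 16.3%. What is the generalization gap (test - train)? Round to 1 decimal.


Generalization gap = test_error - train_error
= 16.3 - 3.9
= 12.4%
A large gap suggests overfitting.

12.4


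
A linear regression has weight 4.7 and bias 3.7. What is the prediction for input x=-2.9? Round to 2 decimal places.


y = 4.7 * -2.9 + (3.7)
= -13.63 + (3.7)
= -9.93

-9.93


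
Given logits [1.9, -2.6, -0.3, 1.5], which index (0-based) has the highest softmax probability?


Softmax is a monotonic transformation, so it preserves the argmax.
We need to find the index of the maximum logit.
Index 0: 1.9
Index 1: -2.6
Index 2: -0.3
Index 3: 1.5
Maximum logit = 1.9 at index 0

0


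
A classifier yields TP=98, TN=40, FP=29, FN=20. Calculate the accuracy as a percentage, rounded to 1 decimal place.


Accuracy = (TP + TN) / (TP + TN + FP + FN) * 100
= (98 + 40) / (98 + 40 + 29 + 20)
= 138 / 187
= 0.738
= 73.8%

73.8


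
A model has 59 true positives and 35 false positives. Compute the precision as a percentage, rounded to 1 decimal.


Precision = TP / (TP + FP) * 100
= 59 / (59 + 35)
= 59 / 94
= 0.6277
= 62.8%

62.8


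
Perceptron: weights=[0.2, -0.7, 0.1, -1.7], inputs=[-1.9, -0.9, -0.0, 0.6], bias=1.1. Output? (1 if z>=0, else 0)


z = w . x + b
= 0.2*-1.9 + -0.7*-0.9 + 0.1*-0.0 + -1.7*0.6 + 1.1
= -0.38 + 0.63 + -0.0 + -1.02 + 1.1
= -0.77 + 1.1
= 0.33
Since z = 0.33 >= 0, output = 1

1


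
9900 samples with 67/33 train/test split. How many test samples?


Train samples = 9900 * 67% = 6633
Test samples = 9900 - 6633
= 3267

3267


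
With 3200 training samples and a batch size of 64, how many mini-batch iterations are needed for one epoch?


Iterations per epoch = dataset_size / batch_size
= 3200 / 64
= 50

50


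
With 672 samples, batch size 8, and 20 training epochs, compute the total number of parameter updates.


Iterations per epoch = 672 / 8 = 84
Total updates = iterations_per_epoch * epochs
= 84 * 20
= 1680

1680


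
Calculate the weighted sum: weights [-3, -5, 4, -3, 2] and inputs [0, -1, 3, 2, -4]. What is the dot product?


Element-wise products:
-3 * 0 = 0
-5 * -1 = 5
4 * 3 = 12
-3 * 2 = -6
2 * -4 = -8
Sum = 0 + 5 + 12 + -6 + -8
= 3

3


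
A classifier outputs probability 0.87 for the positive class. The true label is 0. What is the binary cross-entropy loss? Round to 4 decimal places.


For y=0: Loss = -log(1-p)
= -log(1 - 0.87)
= -log(0.13)
= -(-2.0402)
= 2.0402

2.0402


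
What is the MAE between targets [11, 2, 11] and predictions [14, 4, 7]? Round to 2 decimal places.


Absolute errors: [3, 2, 4]
Sum of absolute errors = 9
MAE = 9 / 3 = 3.00

3.00


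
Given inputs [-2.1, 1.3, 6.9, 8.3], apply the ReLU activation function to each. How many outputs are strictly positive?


ReLU(x) = max(0, x) for each element:
ReLU(-2.1) = 0
ReLU(1.3) = 1.3
ReLU(6.9) = 6.9
ReLU(8.3) = 8.3
Active neurons (>0): 3

3


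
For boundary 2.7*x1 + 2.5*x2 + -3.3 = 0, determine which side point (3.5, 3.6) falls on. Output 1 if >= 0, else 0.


Compute 2.7 * 3.5 + 2.5 * 3.6 + -3.3
= 9.45 + 9.0 + -3.3
= 15.15
Since 15.15 >= 0, the point is on the positive side.

1


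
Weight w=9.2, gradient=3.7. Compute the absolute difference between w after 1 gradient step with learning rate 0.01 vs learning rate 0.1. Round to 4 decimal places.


With lr=0.01: w_new = 9.2 - 0.01 * 3.7 = 9.163
With lr=0.1: w_new = 9.2 - 0.1 * 3.7 = 8.83
Absolute difference = |9.163 - 8.83|
= 0.3330

0.3330


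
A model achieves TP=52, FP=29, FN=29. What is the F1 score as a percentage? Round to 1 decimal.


Precision = TP / (TP + FP) = 52 / 81 = 0.642
Recall = TP / (TP + FN) = 52 / 81 = 0.642
F1 = 2 * P * R / (P + R)
= 2 * 0.642 * 0.642 / (0.642 + 0.642)
= 0.8243 / 1.284
= 0.642
As percentage: 64.2%

64.2


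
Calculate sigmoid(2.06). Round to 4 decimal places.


sigmoid(z) = 1 / (1 + exp(-z))
exp(-(2.06)) = exp(-2.06) = 0.1275
1 + 0.1275 = 1.1275
1 / 1.1275 = 0.8870

0.8870


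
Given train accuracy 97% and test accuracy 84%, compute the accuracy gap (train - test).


Gap = train_accuracy - test_accuracy
= 97 - 84
= 13%
This gap suggests the model is overfitting.

13


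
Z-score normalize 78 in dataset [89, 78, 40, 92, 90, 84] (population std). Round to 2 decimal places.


Mean = (89 + 78 + 40 + 92 + 90 + 84) / 6 = 78.8333
Variance = sum((x_i - mean)^2) / n = 322.8056
Std = sqrt(322.8056) = 17.9668
Z = (x - mean) / std
= (78 - 78.8333) / 17.9668
= -0.8333 / 17.9668
= -0.05

-0.05


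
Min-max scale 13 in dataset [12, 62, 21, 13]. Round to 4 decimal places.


Min = 12, Max = 62
Range = 62 - 12 = 50
Scaled = (x - min) / (max - min)
= (13 - 12) / 50
= 1 / 50
= 0.0200

0.0200


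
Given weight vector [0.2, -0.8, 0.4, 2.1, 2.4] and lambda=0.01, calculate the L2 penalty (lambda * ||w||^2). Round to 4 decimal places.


Squaring each weight:
0.2^2 = 0.04
(-0.8)^2 = 0.64
0.4^2 = 0.16
2.1^2 = 4.41
2.4^2 = 5.76
Sum of squares = 11.01
Penalty = 0.01 * 11.01 = 0.1101

0.1101


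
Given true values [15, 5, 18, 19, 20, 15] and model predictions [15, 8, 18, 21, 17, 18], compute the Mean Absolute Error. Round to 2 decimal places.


Absolute errors: [0, 3, 0, 2, 3, 3]
Sum of absolute errors = 11
MAE = 11 / 6 = 1.83

1.83


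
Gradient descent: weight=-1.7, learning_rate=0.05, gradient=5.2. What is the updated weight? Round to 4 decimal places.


w_new = w_old - lr * gradient
= -1.7 - 0.05 * 5.2
= -1.7 - (0.26)
= -1.9600

-1.9600


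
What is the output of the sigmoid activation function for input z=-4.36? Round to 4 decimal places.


sigmoid(z) = 1 / (1 + exp(-z))
exp(-(-4.36)) = exp(4.36) = 78.2571
1 + 78.2571 = 79.2571
1 / 79.2571 = 0.0126

0.0126


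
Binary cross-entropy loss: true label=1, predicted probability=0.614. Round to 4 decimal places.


For y=1: Loss = -log(p)
= -log(0.614)
= -(-0.4878)
= 0.4878

0.4878


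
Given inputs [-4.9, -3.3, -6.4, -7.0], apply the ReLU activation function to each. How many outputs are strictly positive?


ReLU(x) = max(0, x) for each element:
ReLU(-4.9) = 0
ReLU(-3.3) = 0
ReLU(-6.4) = 0
ReLU(-7.0) = 0
Active neurons (>0): 0

0


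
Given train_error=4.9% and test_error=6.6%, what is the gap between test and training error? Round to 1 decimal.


Generalization gap = test_error - train_error
= 6.6 - 4.9
= 1.7%
A small gap suggests good generalization.

1.7


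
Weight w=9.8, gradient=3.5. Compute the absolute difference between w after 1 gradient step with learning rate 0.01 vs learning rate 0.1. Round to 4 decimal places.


With lr=0.01: w_new = 9.8 - 0.01 * 3.5 = 9.765
With lr=0.1: w_new = 9.8 - 0.1 * 3.5 = 9.45
Absolute difference = |9.765 - 9.45|
= 0.3150

0.3150


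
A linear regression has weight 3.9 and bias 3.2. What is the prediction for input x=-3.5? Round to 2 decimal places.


y = 3.9 * -3.5 + (3.2)
= -13.65 + (3.2)
= -10.45

-10.45


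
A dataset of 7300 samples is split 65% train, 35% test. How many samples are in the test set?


Train samples = 7300 * 65% = 4745
Test samples = 7300 - 4745
= 2555

2555


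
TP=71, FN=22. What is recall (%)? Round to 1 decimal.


Recall = TP / (TP + FN) * 100
= 71 / (71 + 22)
= 71 / 93
= 0.7634
= 76.3%

76.3


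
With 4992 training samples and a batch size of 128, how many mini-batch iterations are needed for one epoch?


Iterations per epoch = dataset_size / batch_size
= 4992 / 128
= 39

39


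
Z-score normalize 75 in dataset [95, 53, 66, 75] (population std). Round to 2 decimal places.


Mean = (95 + 53 + 66 + 75) / 4 = 72.25
Variance = sum((x_i - mean)^2) / n = 233.6875
Std = sqrt(233.6875) = 15.2868
Z = (x - mean) / std
= (75 - 72.25) / 15.2868
= 2.75 / 15.2868
= 0.18

0.18


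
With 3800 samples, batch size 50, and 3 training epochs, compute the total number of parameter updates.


Iterations per epoch = 3800 / 50 = 76
Total updates = iterations_per_epoch * epochs
= 76 * 3
= 228

228


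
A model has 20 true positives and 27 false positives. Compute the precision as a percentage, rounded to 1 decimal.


Precision = TP / (TP + FP) * 100
= 20 / (20 + 27)
= 20 / 47
= 0.4255
= 42.6%

42.6


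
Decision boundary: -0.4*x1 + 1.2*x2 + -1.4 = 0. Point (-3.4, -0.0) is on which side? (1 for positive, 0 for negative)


Compute -0.4 * -3.4 + 1.2 * -0.0 + -1.4
= 1.36 + -0.0 + -1.4
= -0.04
Since -0.04 < 0, the point is on the negative side.

0


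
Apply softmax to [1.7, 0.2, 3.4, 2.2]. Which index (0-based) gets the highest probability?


Softmax is a monotonic transformation, so it preserves the argmax.
We need to find the index of the maximum logit.
Index 0: 1.7
Index 1: 0.2
Index 2: 3.4
Index 3: 2.2
Maximum logit = 3.4 at index 2

2


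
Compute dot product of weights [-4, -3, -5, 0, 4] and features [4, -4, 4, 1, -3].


Element-wise products:
-4 * 4 = -16
-3 * -4 = 12
-5 * 4 = -20
0 * 1 = 0
4 * -3 = -12
Sum = -16 + 12 + -20 + 0 + -12
= -36

-36


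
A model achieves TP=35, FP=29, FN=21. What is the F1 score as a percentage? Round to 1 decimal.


Precision = TP / (TP + FP) = 35 / 64 = 0.5469
Recall = TP / (TP + FN) = 35 / 56 = 0.625
F1 = 2 * P * R / (P + R)
= 2 * 0.5469 * 0.625 / (0.5469 + 0.625)
= 0.6836 / 1.1719
= 0.5833
As percentage: 58.3%

58.3


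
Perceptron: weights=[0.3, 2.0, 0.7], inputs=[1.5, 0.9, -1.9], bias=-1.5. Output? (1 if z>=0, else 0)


z = w . x + b
= 0.3*1.5 + 2.0*0.9 + 0.7*-1.9 + -1.5
= 0.45 + 1.8 + -1.33 + -1.5
= 0.92 + -1.5
= -0.58
Since z = -0.58 < 0, output = 0

0


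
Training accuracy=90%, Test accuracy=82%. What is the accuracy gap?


Gap = train_accuracy - test_accuracy
= 90 - 82
= 8%
This moderate gap may indicate mild overfitting.

8


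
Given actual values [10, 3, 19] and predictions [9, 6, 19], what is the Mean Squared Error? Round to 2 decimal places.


Differences: [1, -3, 0]
Squared errors: [1, 9, 0]
Sum of squared errors = 10
MSE = 10 / 3 = 3.33

3.33


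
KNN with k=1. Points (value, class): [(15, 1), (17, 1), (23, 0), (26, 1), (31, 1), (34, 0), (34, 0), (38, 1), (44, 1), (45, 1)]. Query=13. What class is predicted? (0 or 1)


Distances from query 13:
Point 15 (class 1): distance = 2
K=1 nearest neighbors: classes = [1]
Votes for class 1: 1 / 1
Majority vote => class 1

1


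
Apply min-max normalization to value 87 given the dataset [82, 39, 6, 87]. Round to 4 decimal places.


Min = 6, Max = 87
Range = 87 - 6 = 81
Scaled = (x - min) / (max - min)
= (87 - 6) / 81
= 81 / 81
= 1.0000

1.0000


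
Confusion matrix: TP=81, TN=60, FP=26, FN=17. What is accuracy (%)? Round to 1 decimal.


Accuracy = (TP + TN) / (TP + TN + FP + FN) * 100
= (81 + 60) / (81 + 60 + 26 + 17)
= 141 / 184
= 0.7663
= 76.6%

76.6


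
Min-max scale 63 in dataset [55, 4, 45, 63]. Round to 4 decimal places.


Min = 4, Max = 63
Range = 63 - 4 = 59
Scaled = (x - min) / (max - min)
= (63 - 4) / 59
= 59 / 59
= 1.0000

1.0000


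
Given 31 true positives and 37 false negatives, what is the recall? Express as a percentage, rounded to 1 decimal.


Recall = TP / (TP + FN) * 100
= 31 / (31 + 37)
= 31 / 68
= 0.4559
= 45.6%

45.6


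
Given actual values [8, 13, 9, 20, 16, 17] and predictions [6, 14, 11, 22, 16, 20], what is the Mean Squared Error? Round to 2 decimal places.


Differences: [2, -1, -2, -2, 0, -3]
Squared errors: [4, 1, 4, 4, 0, 9]
Sum of squared errors = 22
MSE = 22 / 6 = 3.67

3.67


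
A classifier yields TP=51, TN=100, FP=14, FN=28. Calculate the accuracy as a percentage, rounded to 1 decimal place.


Accuracy = (TP + TN) / (TP + TN + FP + FN) * 100
= (51 + 100) / (51 + 100 + 14 + 28)
= 151 / 193
= 0.7824
= 78.2%

78.2


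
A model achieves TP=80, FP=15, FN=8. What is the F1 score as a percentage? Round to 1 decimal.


Precision = TP / (TP + FP) = 80 / 95 = 0.8421
Recall = TP / (TP + FN) = 80 / 88 = 0.9091
F1 = 2 * P * R / (P + R)
= 2 * 0.8421 * 0.9091 / (0.8421 + 0.9091)
= 1.5311 / 1.7512
= 0.8743
As percentage: 87.4%

87.4


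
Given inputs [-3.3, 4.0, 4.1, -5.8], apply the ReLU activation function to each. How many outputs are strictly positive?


ReLU(x) = max(0, x) for each element:
ReLU(-3.3) = 0
ReLU(4.0) = 4.0
ReLU(4.1) = 4.1
ReLU(-5.8) = 0
Active neurons (>0): 2

2


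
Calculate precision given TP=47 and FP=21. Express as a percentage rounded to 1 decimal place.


Precision = TP / (TP + FP) * 100
= 47 / (47 + 21)
= 47 / 68
= 0.6912
= 69.1%

69.1


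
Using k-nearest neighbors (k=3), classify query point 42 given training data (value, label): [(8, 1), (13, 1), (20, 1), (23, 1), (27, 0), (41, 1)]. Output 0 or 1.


Distances from query 42:
Point 41 (class 1): distance = 1
Point 27 (class 0): distance = 15
Point 23 (class 1): distance = 19
K=3 nearest neighbors: classes = [1, 0, 1]
Votes for class 1: 2 / 3
Majority vote => class 1

1


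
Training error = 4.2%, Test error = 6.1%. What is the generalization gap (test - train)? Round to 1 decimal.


Generalization gap = test_error - train_error
= 6.1 - 4.2
= 1.9%
A small gap suggests good generalization.

1.9


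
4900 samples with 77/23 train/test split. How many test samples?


Train samples = 4900 * 77% = 3773
Test samples = 4900 - 3773
= 1127

1127


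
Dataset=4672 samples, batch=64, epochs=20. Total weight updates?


Iterations per epoch = 4672 / 64 = 73
Total updates = iterations_per_epoch * epochs
= 73 * 20
= 1460

1460


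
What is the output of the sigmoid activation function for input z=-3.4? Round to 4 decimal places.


sigmoid(z) = 1 / (1 + exp(-z))
exp(-(-3.4)) = exp(3.4) = 29.9641
1 + 29.9641 = 30.9641
1 / 30.9641 = 0.0323

0.0323


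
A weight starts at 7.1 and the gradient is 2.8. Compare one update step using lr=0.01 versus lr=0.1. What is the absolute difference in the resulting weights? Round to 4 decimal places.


With lr=0.01: w_new = 7.1 - 0.01 * 2.8 = 7.072
With lr=0.1: w_new = 7.1 - 0.1 * 2.8 = 6.82
Absolute difference = |7.072 - 6.82|
= 0.2520

0.2520


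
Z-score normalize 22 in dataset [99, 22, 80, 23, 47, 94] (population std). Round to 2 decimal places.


Mean = (99 + 22 + 80 + 23 + 47 + 94) / 6 = 60.8333
Variance = sum((x_i - mean)^2) / n = 1009.1389
Std = sqrt(1009.1389) = 31.7669
Z = (x - mean) / std
= (22 - 60.8333) / 31.7669
= -38.8333 / 31.7669
= -1.22

-1.22


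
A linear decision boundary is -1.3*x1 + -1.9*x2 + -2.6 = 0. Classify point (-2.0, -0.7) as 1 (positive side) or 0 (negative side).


Compute -1.3 * -2.0 + -1.9 * -0.7 + -2.6
= 2.6 + 1.33 + -2.6
= 1.33
Since 1.33 >= 0, the point is on the positive side.

1


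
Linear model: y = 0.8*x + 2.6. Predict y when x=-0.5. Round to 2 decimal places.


y = 0.8 * -0.5 + (2.6)
= -0.4 + (2.6)
= 2.20

2.20


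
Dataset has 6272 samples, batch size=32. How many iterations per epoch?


Iterations per epoch = dataset_size / batch_size
= 6272 / 32
= 196

196


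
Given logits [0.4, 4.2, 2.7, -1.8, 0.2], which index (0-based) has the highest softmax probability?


Softmax is a monotonic transformation, so it preserves the argmax.
We need to find the index of the maximum logit.
Index 0: 0.4
Index 1: 4.2
Index 2: 2.7
Index 3: -1.8
Index 4: 0.2
Maximum logit = 4.2 at index 1

1


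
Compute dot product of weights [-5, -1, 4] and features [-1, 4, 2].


Element-wise products:
-5 * -1 = 5
-1 * 4 = -4
4 * 2 = 8
Sum = 5 + -4 + 8
= 9

9


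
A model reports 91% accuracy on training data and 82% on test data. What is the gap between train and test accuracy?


Gap = train_accuracy - test_accuracy
= 91 - 82
= 9%
This moderate gap may indicate mild overfitting.

9


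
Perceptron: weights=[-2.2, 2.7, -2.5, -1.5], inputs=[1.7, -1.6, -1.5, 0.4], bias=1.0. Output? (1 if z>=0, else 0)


z = w . x + b
= -2.2*1.7 + 2.7*-1.6 + -2.5*-1.5 + -1.5*0.4 + 1.0
= -3.74 + -4.32 + 3.75 + -0.6 + 1.0
= -4.91 + 1.0
= -3.91
Since z = -3.91 < 0, output = 0

0


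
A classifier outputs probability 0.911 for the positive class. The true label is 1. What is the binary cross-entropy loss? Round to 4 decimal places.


For y=1: Loss = -log(p)
= -log(0.911)
= -(-0.0932)
= 0.0932

0.0932


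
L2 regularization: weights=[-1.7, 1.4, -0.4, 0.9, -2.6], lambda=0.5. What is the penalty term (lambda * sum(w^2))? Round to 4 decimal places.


Squaring each weight:
(-1.7)^2 = 2.89
1.4^2 = 1.96
(-0.4)^2 = 0.16
0.9^2 = 0.81
(-2.6)^2 = 6.76
Sum of squares = 12.58
Penalty = 0.5 * 12.58 = 6.2900

6.2900


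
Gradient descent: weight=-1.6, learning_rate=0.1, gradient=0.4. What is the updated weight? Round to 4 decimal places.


w_new = w_old - lr * gradient
= -1.6 - 0.1 * 0.4
= -1.6 - (0.04)
= -1.6400

-1.6400


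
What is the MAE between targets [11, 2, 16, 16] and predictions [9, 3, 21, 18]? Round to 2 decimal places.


Absolute errors: [2, 1, 5, 2]
Sum of absolute errors = 10
MAE = 10 / 4 = 2.50

2.50


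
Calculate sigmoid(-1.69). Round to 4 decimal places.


sigmoid(z) = 1 / (1 + exp(-z))
exp(-(-1.69)) = exp(1.69) = 5.4195
1 + 5.4195 = 6.4195
1 / 6.4195 = 0.1558

0.1558


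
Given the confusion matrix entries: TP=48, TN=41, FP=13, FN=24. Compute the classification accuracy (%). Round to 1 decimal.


Accuracy = (TP + TN) / (TP + TN + FP + FN) * 100
= (48 + 41) / (48 + 41 + 13 + 24)
= 89 / 126
= 0.7063
= 70.6%

70.6


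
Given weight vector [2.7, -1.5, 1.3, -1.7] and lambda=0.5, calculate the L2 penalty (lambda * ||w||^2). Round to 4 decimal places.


Squaring each weight:
2.7^2 = 7.29
(-1.5)^2 = 2.25
1.3^2 = 1.69
(-1.7)^2 = 2.89
Sum of squares = 14.12
Penalty = 0.5 * 14.12 = 7.0600

7.0600


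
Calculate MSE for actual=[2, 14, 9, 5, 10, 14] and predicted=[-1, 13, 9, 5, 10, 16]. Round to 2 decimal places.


Differences: [3, 1, 0, 0, 0, -2]
Squared errors: [9, 1, 0, 0, 0, 4]
Sum of squared errors = 14
MSE = 14 / 6 = 2.33

2.33


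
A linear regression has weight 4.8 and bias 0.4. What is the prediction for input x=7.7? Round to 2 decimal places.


y = 4.8 * 7.7 + (0.4)
= 36.96 + (0.4)
= 37.36

37.36


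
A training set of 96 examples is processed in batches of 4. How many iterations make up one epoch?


Iterations per epoch = dataset_size / batch_size
= 96 / 4
= 24

24


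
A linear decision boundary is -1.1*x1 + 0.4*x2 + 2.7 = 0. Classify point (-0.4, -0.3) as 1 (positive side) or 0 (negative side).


Compute -1.1 * -0.4 + 0.4 * -0.3 + 2.7
= 0.44 + -0.12 + 2.7
= 3.02
Since 3.02 >= 0, the point is on the positive side.

1


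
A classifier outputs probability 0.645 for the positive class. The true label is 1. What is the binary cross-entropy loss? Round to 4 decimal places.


For y=1: Loss = -log(p)
= -log(0.645)
= -(-0.4385)
= 0.4385

0.4385


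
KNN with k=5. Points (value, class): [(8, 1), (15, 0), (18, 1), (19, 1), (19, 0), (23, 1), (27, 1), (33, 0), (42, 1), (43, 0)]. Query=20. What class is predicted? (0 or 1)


Distances from query 20:
Point 19 (class 0): distance = 1
Point 19 (class 1): distance = 1
Point 18 (class 1): distance = 2
Point 23 (class 1): distance = 3
Point 15 (class 0): distance = 5
K=5 nearest neighbors: classes = [0, 1, 1, 1, 0]
Votes for class 1: 3 / 5
Majority vote => class 1

1


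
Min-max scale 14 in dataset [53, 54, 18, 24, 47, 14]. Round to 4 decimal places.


Min = 14, Max = 54
Range = 54 - 14 = 40
Scaled = (x - min) / (max - min)
= (14 - 14) / 40
= 0 / 40
= 0.0000

0.0000


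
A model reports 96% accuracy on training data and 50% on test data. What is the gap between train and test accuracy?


Gap = train_accuracy - test_accuracy
= 96 - 50
= 46%
This large gap strongly indicates overfitting.

46


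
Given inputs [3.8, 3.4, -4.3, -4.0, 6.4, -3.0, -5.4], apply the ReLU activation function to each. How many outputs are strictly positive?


ReLU(x) = max(0, x) for each element:
ReLU(3.8) = 3.8
ReLU(3.4) = 3.4
ReLU(-4.3) = 0
ReLU(-4.0) = 0
ReLU(6.4) = 6.4
ReLU(-3.0) = 0
ReLU(-5.4) = 0
Active neurons (>0): 3

3


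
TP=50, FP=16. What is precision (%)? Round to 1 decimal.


Precision = TP / (TP + FP) * 100
= 50 / (50 + 16)
= 50 / 66
= 0.7576
= 75.8%

75.8


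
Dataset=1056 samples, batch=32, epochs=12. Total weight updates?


Iterations per epoch = 1056 / 32 = 33
Total updates = iterations_per_epoch * epochs
= 33 * 12
= 396

396


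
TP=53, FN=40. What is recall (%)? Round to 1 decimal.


Recall = TP / (TP + FN) * 100
= 53 / (53 + 40)
= 53 / 93
= 0.5699
= 57.0%

57.0


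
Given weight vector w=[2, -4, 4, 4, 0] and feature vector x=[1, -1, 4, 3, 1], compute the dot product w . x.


Element-wise products:
2 * 1 = 2
-4 * -1 = 4
4 * 4 = 16
4 * 3 = 12
0 * 1 = 0
Sum = 2 + 4 + 16 + 12 + 0
= 34

34


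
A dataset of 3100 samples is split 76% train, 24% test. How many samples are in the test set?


Train samples = 3100 * 76% = 2356
Test samples = 3100 - 2356
= 744

744


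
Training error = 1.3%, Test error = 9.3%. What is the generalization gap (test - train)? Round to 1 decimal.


Generalization gap = test_error - train_error
= 9.3 - 1.3
= 8.0%
A moderate gap.

8.0


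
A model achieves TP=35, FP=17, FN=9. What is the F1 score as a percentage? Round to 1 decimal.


Precision = TP / (TP + FP) = 35 / 52 = 0.6731
Recall = TP / (TP + FN) = 35 / 44 = 0.7955
F1 = 2 * P * R / (P + R)
= 2 * 0.6731 * 0.7955 / (0.6731 + 0.7955)
= 1.0708 / 1.4685
= 0.7292
As percentage: 72.9%

72.9


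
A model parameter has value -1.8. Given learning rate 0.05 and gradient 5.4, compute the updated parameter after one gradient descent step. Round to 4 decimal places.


w_new = w_old - lr * gradient
= -1.8 - 0.05 * 5.4
= -1.8 - (0.27)
= -2.0700

-2.0700


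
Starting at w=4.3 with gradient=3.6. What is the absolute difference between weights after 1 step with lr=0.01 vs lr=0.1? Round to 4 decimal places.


With lr=0.01: w_new = 4.3 - 0.01 * 3.6 = 4.264
With lr=0.1: w_new = 4.3 - 0.1 * 3.6 = 3.94
Absolute difference = |4.264 - 3.94|
= 0.3240

0.3240


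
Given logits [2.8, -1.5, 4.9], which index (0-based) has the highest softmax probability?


Softmax is a monotonic transformation, so it preserves the argmax.
We need to find the index of the maximum logit.
Index 0: 2.8
Index 1: -1.5
Index 2: 4.9
Maximum logit = 4.9 at index 2

2


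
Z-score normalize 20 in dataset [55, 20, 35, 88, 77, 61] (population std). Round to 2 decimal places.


Mean = (55 + 20 + 35 + 88 + 77 + 61) / 6 = 56.0
Variance = sum((x_i - mean)^2) / n = 538.0
Std = sqrt(538.0) = 23.1948
Z = (x - mean) / std
= (20 - 56.0) / 23.1948
= -36.0 / 23.1948
= -1.55

-1.55


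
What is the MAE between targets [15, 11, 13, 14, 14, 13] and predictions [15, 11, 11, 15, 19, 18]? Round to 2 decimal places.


Absolute errors: [0, 0, 2, 1, 5, 5]
Sum of absolute errors = 13
MAE = 13 / 6 = 2.17

2.17


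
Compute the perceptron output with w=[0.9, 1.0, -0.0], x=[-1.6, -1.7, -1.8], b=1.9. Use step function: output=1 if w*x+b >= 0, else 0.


z = w . x + b
= 0.9*-1.6 + 1.0*-1.7 + -0.0*-1.8 + 1.9
= -1.44 + -1.7 + 0.0 + 1.9
= -3.14 + 1.9
= -1.24
Since z = -1.24 < 0, output = 0

0


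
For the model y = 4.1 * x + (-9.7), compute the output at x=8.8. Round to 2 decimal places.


y = 4.1 * 8.8 + (-9.7)
= 36.08 + (-9.7)
= 26.38

26.38


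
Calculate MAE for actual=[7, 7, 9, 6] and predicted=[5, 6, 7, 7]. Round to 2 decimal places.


Absolute errors: [2, 1, 2, 1]
Sum of absolute errors = 6
MAE = 6 / 4 = 1.50

1.50


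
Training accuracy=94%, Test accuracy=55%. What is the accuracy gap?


Gap = train_accuracy - test_accuracy
= 94 - 55
= 39%
This large gap strongly indicates overfitting.

39


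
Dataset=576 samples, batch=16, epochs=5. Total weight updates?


Iterations per epoch = 576 / 16 = 36
Total updates = iterations_per_epoch * epochs
= 36 * 5
= 180

180


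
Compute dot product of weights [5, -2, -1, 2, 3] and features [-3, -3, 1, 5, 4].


Element-wise products:
5 * -3 = -15
-2 * -3 = 6
-1 * 1 = -1
2 * 5 = 10
3 * 4 = 12
Sum = -15 + 6 + -1 + 10 + 12
= 12

12


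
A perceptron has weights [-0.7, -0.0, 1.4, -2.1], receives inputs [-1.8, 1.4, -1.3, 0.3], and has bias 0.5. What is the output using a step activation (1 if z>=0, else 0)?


z = w . x + b
= -0.7*-1.8 + -0.0*1.4 + 1.4*-1.3 + -2.1*0.3 + 0.5
= 1.26 + -0.0 + -1.82 + -0.63 + 0.5
= -1.19 + 0.5
= -0.69
Since z = -0.69 < 0, output = 0

0


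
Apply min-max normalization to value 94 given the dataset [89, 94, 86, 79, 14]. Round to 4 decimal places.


Min = 14, Max = 94
Range = 94 - 14 = 80
Scaled = (x - min) / (max - min)
= (94 - 14) / 80
= 80 / 80
= 1.0000

1.0000


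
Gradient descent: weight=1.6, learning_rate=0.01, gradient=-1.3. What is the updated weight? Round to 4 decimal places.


w_new = w_old - lr * gradient
= 1.6 - 0.01 * -1.3
= 1.6 - (-0.013)
= 1.6130

1.6130


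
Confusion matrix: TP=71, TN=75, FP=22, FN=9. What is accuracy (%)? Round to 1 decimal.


Accuracy = (TP + TN) / (TP + TN + FP + FN) * 100
= (71 + 75) / (71 + 75 + 22 + 9)
= 146 / 177
= 0.8249
= 82.5%

82.5


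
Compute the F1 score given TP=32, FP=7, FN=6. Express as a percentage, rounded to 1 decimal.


Precision = TP / (TP + FP) = 32 / 39 = 0.8205
Recall = TP / (TP + FN) = 32 / 38 = 0.8421
F1 = 2 * P * R / (P + R)
= 2 * 0.8205 * 0.8421 / (0.8205 + 0.8421)
= 1.3819 / 1.6626
= 0.8312
As percentage: 83.1%

83.1


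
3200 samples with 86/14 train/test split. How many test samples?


Train samples = 3200 * 86% = 2752
Test samples = 3200 - 2752
= 448

448


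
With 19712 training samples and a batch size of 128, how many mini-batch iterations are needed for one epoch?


Iterations per epoch = dataset_size / batch_size
= 19712 / 128
= 154

154


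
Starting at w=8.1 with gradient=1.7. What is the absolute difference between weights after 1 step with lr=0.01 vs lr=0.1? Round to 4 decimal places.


With lr=0.01: w_new = 8.1 - 0.01 * 1.7 = 8.083
With lr=0.1: w_new = 8.1 - 0.1 * 1.7 = 7.93
Absolute difference = |8.083 - 7.93|
= 0.1530

0.1530


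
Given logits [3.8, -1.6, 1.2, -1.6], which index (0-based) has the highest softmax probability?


Softmax is a monotonic transformation, so it preserves the argmax.
We need to find the index of the maximum logit.
Index 0: 3.8
Index 1: -1.6
Index 2: 1.2
Index 3: -1.6
Maximum logit = 3.8 at index 0

0


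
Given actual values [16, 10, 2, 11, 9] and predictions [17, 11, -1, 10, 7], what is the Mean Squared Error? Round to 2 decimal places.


Differences: [-1, -1, 3, 1, 2]
Squared errors: [1, 1, 9, 1, 4]
Sum of squared errors = 16
MSE = 16 / 5 = 3.20

3.20
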